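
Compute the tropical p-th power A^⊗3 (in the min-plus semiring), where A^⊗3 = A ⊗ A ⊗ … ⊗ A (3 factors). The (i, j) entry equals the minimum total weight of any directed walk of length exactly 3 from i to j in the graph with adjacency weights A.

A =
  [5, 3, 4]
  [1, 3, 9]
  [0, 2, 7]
A^⊗3 =
  [7, 7, 8]
  [5, 7, 8]
  [4, 6, 7]

Each entry (A^⊗3)_ij equals the minimum over all length-3 walks i = v_0 → v_1 → … → v_3 = j of Σ_t A[v_t][v_{t+1}]. For example, for (i, j) = (0, 2) we minimise over 9 possible intermediate vertex sequences; the minimum is 8, attained along the walk 0 → 1 → 0 → 2.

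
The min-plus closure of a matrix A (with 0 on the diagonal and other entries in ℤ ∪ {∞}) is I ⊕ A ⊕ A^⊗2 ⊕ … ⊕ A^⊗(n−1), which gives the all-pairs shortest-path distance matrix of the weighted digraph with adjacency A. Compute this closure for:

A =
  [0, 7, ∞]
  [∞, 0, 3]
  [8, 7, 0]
Closure =
  [0, 7, 10]
  [11, 0, 3]
  [8, 7, 0]

This is the Floyd-Warshall all-pairs shortest-path computation. For each intermediate vertex k = 0, 1, …, 2, update dist[i][j] ← min(dist[i][j], dist[i][k] + dist[k][j]). The final matrix gives, for each (i, j), the minimum total weight of any directed path from i to j (possibly empty when i = j).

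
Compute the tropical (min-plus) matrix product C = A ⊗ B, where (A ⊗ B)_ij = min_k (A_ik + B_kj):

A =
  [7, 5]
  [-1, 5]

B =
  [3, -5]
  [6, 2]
A ⊗ B =
  [10, 2]
  [2, -6]

Apply the min-plus product entry-by-entry:
  C[0][0] = min over k of (A[0][0] + B[0][0] = 7 + 3 = 10, A[0][1] + B[1][0] = 5 + 6 = 11) = 10 (attained at k = 0)
  C[0][1] = min over k of (A[0][0] + B[0][1] = 7 + -5 = 2, A[0][1] + B[1][1] = 5 + 2 = 7) = 2 (attained at k = 0)
  C[1][0] = min over k of (A[1][0] + B[0][0] = -1 + 3 = 2, A[1][1] + B[1][0] = 5 + 6 = 11) = 2 (attained at k = 0)
  C[1][1] = min over k of (A[1][0] + B[0][1] = -1 + -5 = -6, A[1][1] + B[1][1] = 5 + 2 = 7) = -6 (attained at k = 0)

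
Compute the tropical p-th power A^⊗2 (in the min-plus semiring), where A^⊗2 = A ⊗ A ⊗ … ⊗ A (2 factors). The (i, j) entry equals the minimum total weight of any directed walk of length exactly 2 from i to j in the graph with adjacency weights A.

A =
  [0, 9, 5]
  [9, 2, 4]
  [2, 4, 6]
A^⊗2 =
  [0, 9, 5]
  [6, 4, 6]
  [2, 6, 7]

Each entry (A^⊗2)_ij equals the minimum over all length-2 walks i = v_0 → v_1 → … → v_2 = j of Σ_t A[v_t][v_{t+1}]. For example, for (i, j) = (0, 2) we minimise over 3 possible intermediate vertex sequences; the minimum is 5, attained along the walk 0 → 0 → 2.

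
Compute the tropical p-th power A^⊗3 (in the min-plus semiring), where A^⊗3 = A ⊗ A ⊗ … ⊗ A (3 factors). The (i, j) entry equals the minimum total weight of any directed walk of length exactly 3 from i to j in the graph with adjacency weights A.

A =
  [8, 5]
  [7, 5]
A^⊗3 =
  [17, 15]
  [17, 15]

Each entry (A^⊗3)_ij equals the minimum over all length-3 walks i = v_0 → v_1 → … → v_3 = j of Σ_t A[v_t][v_{t+1}]. For example, for (i, j) = (0, 1) we minimise over 4 possible intermediate vertex sequences; the minimum is 15, attained along the walk 0 → 1 → 1 → 1.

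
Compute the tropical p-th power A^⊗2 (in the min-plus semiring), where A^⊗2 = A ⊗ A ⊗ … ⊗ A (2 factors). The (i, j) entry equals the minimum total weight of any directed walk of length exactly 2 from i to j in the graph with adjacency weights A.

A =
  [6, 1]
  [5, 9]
A^⊗2 =
  [6, 7]
  [11, 6]

Each entry (A^⊗2)_ij equals the minimum over all length-2 walks i = v_0 → v_1 → … → v_2 = j of Σ_t A[v_t][v_{t+1}]. For example, for (i, j) = (0, 1) we minimise over 2 possible intermediate vertex sequences; the minimum is 7, attained along the walk 0 → 0 → 1.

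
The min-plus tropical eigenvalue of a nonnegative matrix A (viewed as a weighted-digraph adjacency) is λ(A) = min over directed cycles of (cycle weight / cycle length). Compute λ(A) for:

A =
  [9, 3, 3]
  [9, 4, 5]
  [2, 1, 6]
λ(A) = 5/2

Enumerate directed cycles and compute their means (weight / length). Sample:
  cycle 0 → 0: weight = 9, length = 1, mean = 9/1 ≈ 9.000
  cycle 1 → 1: weight = 4, length = 1, mean = 4/1 ≈ 4.000
  cycle 2 → 2: weight = 6, length = 1, mean = 6/1 ≈ 6.000
  cycle 0 → 1 → 0: weight = 12, length = 2, mean = 12/2 ≈ 6.000
  cycle 0 → 2 → 0: weight = 5, length = 2, mean = 5/2 ≈ 2.500
  cycle 1 → 0 → 1: weight = 12, length = 2, mean = 12/2 ≈ 6.000
Minimum mean = 2.500, attained e.g. along the cycle 0 → 2 → 0 with weight 5 and length 2. So λ(A) = 5/2 = 5/2.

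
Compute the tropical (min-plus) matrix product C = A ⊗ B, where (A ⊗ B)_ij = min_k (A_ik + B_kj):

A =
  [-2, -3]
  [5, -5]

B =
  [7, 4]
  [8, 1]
A ⊗ B =
  [5, -2]
  [3, -4]

Apply the min-plus product entry-by-entry:
  C[0][0] = min over k of (A[0][0] + B[0][0] = -2 + 7 = 5, A[0][1] + B[1][0] = -3 + 8 = 5) = 5 (attained at k = 0)
  C[0][1] = min over k of (A[0][0] + B[0][1] = -2 + 4 = 2, A[0][1] + B[1][1] = -3 + 1 = -2) = -2 (attained at k = 1)
  C[1][0] = min over k of (A[1][0] + B[0][0] = 5 + 7 = 12, A[1][1] + B[1][0] = -5 + 8 = 3) = 3 (attained at k = 1)
  C[1][1] = min over k of (A[1][0] + B[0][1] = 5 + 4 = 9, A[1][1] + B[1][1] = -5 + 1 = -4) = -4 (attained at k = 1)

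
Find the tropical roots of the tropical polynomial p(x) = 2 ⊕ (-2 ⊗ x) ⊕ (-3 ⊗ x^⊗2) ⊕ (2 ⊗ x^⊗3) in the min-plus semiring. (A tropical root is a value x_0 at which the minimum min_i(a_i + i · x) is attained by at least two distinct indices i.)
Roots: {-5, 1, 4}

Each tropical root is a break point of the lower envelope of the lines y = a_i + i · x (there are 4 lines, with slopes 0, 1, ..., 3). Only the lines that attain the minimum somewhere contribute to roots; other lines are dominated. Here the surviving (envelope) indices are i = 3, i = 2, i = 1, i = 0.
Intersections between consecutive envelope lines give the roots: for adjacent envelope indices i < j the intersection is x = (a_i − a_j) / (j − i). Reading off the sorted break points: {-5, 1, 4}.
Verification: at each break x_0, at least two indices attain the minimum of min_i(a_i + i · x_0).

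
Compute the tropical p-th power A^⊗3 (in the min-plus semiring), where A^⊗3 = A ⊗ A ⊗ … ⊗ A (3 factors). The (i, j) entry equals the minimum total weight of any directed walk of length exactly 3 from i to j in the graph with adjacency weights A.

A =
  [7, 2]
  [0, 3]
A^⊗3 =
  [5, 4]
  [2, 5]

Each entry (A^⊗3)_ij equals the minimum over all length-3 walks i = v_0 → v_1 → … → v_3 = j of Σ_t A[v_t][v_{t+1}]. For example, for (i, j) = (0, 1) we minimise over 4 possible intermediate vertex sequences; the minimum is 4, attained along the walk 0 → 1 → 0 → 1.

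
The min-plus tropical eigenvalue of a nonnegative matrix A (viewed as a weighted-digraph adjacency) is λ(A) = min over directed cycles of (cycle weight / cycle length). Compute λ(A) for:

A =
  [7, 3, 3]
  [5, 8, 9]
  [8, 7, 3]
λ(A) = 3

Enumerate directed cycles and compute their means (weight / length). Sample:
  cycle 0 → 0: weight = 7, length = 1, mean = 7/1 ≈ 7.000
  cycle 1 → 1: weight = 8, length = 1, mean = 8/1 ≈ 8.000
  cycle 2 → 2: weight = 3, length = 1, mean = 3/1 ≈ 3.000
  cycle 0 → 1 → 0: weight = 8, length = 2, mean = 8/2 ≈ 4.000
  cycle 0 → 2 → 0: weight = 11, length = 2, mean = 11/2 ≈ 5.500
  cycle 1 → 0 → 1: weight = 8, length = 2, mean = 8/2 ≈ 4.000
Minimum mean = 3.000, attained e.g. along the cycle 2 → 2 with weight 3 and length 1. So λ(A) = 3/1 = 3.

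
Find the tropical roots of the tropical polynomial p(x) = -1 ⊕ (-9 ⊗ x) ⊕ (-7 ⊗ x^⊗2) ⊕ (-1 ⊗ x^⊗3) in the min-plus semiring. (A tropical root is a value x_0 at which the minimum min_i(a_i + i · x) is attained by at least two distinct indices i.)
Roots: {-6, -2, 8}

Each tropical root is a break point of the lower envelope of the lines y = a_i + i · x (there are 4 lines, with slopes 0, 1, ..., 3). Only the lines that attain the minimum somewhere contribute to roots; other lines are dominated. Here the surviving (envelope) indices are i = 3, i = 2, i = 1, i = 0.
Intersections between consecutive envelope lines give the roots: for adjacent envelope indices i < j the intersection is x = (a_i − a_j) / (j − i). Reading off the sorted break points: {-6, -2, 8}.
Verification: at each break x_0, at least two indices attain the minimum of min_i(a_i + i · x_0).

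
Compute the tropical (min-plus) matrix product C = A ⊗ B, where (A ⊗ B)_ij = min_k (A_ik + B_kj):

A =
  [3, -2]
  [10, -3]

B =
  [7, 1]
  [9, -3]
A ⊗ B =
  [7, -5]
  [6, -6]

Apply the min-plus product entry-by-entry:
  C[0][0] = min over k of (A[0][0] + B[0][0] = 3 + 7 = 10, A[0][1] + B[1][0] = -2 + 9 = 7) = 7 (attained at k = 1)
  C[0][1] = min over k of (A[0][0] + B[0][1] = 3 + 1 = 4, A[0][1] + B[1][1] = -2 + -3 = -5) = -5 (attained at k = 1)
  C[1][0] = min over k of (A[1][0] + B[0][0] = 10 + 7 = 17, A[1][1] + B[1][0] = -3 + 9 = 6) = 6 (attained at k = 1)
  C[1][1] = min over k of (A[1][0] + B[0][1] = 10 + 1 = 11, A[1][1] + B[1][1] = -3 + -3 = -6) = -6 (attained at k = 1)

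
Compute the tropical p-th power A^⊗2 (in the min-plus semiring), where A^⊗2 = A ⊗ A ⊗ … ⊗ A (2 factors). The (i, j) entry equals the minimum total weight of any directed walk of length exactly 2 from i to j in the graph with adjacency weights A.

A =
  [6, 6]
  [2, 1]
A^⊗2 =
  [8, 7]
  [3, 2]

Each entry (A^⊗2)_ij equals the minimum over all length-2 walks i = v_0 → v_1 → … → v_2 = j of Σ_t A[v_t][v_{t+1}]. For example, for (i, j) = (0, 1) we minimise over 2 possible intermediate vertex sequences; the minimum is 7, attained along the walk 0 → 1 → 1.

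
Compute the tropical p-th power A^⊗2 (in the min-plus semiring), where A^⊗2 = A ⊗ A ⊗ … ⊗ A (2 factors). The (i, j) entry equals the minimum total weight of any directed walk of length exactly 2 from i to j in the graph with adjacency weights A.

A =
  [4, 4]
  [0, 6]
A^⊗2 =
  [4, 8]
  [4, 4]

Each entry (A^⊗2)_ij equals the minimum over all length-2 walks i = v_0 → v_1 → … → v_2 = j of Σ_t A[v_t][v_{t+1}]. For example, for (i, j) = (0, 1) we minimise over 2 possible intermediate vertex sequences; the minimum is 8, attained along the walk 0 → 0 → 1.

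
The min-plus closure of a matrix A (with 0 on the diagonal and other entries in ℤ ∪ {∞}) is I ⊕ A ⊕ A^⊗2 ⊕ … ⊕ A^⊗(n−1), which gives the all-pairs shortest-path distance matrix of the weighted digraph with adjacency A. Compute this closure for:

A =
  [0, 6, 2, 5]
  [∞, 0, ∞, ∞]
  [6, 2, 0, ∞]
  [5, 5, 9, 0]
Closure =
  [0, 4, 2, 5]
  [∞, 0, ∞, ∞]
  [6, 2, 0, 11]
  [5, 5, 7, 0]

This is the Floyd-Warshall all-pairs shortest-path computation. For each intermediate vertex k = 0, 1, …, 3, update dist[i][j] ← min(dist[i][j], dist[i][k] + dist[k][j]). The final matrix gives, for each (i, j), the minimum total weight of any directed path from i to j (possibly empty when i = j).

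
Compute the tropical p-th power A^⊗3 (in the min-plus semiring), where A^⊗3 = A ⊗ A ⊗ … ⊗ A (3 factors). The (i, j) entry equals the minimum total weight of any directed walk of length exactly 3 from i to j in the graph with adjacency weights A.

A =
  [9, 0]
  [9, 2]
A^⊗3 =
  [11, 4]
  [13, 6]

Each entry (A^⊗3)_ij equals the minimum over all length-3 walks i = v_0 → v_1 → … → v_3 = j of Σ_t A[v_t][v_{t+1}]. For example, for (i, j) = (0, 1) we minimise over 4 possible intermediate vertex sequences; the minimum is 4, attained along the walk 0 → 1 → 1 → 1.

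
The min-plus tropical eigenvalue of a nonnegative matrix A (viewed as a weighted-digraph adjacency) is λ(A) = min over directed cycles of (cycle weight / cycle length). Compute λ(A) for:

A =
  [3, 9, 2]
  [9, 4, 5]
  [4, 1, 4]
λ(A) = 3

Enumerate directed cycles and compute their means (weight / length). Sample:
  cycle 0 → 0: weight = 3, length = 1, mean = 3/1 ≈ 3.000
  cycle 1 → 1: weight = 4, length = 1, mean = 4/1 ≈ 4.000
  cycle 2 → 2: weight = 4, length = 1, mean = 4/1 ≈ 4.000
  cycle 0 → 1 → 0: weight = 18, length = 2, mean = 18/2 ≈ 9.000
  cycle 0 → 2 → 0: weight = 6, length = 2, mean = 6/2 ≈ 3.000
  cycle 1 → 0 → 1: weight = 18, length = 2, mean = 18/2 ≈ 9.000
Minimum mean = 3.000, attained e.g. along the cycle 0 → 0 with weight 3 and length 1. So λ(A) = 3/1 = 3.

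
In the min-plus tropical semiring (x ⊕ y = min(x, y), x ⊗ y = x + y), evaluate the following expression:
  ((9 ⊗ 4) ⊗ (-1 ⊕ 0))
((9 ⊗ 4) ⊗ (-1 ⊕ 0)) = 12

Expand innermost to outermost. Recall ⊕ takes the minimum of its arguments and ⊗ takes their sum. Working out the expression ((9 ⊗ 4) ⊗ (-1 ⊕ 0)) gives 12.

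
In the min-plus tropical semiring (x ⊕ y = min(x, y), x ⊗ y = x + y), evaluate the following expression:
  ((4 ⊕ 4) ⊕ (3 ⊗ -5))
((4 ⊕ 4) ⊕ (3 ⊗ -5)) = -2

Expand innermost to outermost. Recall ⊕ takes the minimum of its arguments and ⊗ takes their sum. Working out the expression ((4 ⊕ 4) ⊕ (3 ⊗ -5)) gives -2.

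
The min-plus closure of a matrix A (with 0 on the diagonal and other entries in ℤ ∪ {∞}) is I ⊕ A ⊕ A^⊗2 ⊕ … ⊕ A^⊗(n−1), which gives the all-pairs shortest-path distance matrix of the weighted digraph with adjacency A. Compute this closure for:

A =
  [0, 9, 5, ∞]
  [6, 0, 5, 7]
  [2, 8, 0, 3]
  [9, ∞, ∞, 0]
Closure =
  [0, 9, 5, 8]
  [6, 0, 5, 7]
  [2, 8, 0, 3]
  [9, 18, 14, 0]

This is the Floyd-Warshall all-pairs shortest-path computation. For each intermediate vertex k = 0, 1, …, 3, update dist[i][j] ← min(dist[i][j], dist[i][k] + dist[k][j]). The final matrix gives, for each (i, j), the minimum total weight of any directed path from i to j (possibly empty when i = j).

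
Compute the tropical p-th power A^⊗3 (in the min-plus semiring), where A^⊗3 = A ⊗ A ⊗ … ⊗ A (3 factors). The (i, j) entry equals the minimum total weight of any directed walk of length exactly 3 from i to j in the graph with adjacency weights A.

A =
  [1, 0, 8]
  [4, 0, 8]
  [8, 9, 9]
A^⊗3 =
  [3, 0, 8]
  [4, 0, 8]
  [10, 8, 16]

Each entry (A^⊗3)_ij equals the minimum over all length-3 walks i = v_0 → v_1 → … → v_3 = j of Σ_t A[v_t][v_{t+1}]. For example, for (i, j) = (0, 2) we minimise over 9 possible intermediate vertex sequences; the minimum is 8, attained along the walk 0 → 1 → 1 → 2.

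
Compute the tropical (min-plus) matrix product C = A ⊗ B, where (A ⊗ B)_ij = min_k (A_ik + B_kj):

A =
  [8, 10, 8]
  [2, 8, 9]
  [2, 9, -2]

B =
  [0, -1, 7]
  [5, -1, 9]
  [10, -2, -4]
A ⊗ B =
  [8, 6, 4]
  [2, 1, 5]
  [2, -4, -6]

Apply the min-plus product entry-by-entry:
  C[0][0] = min over k of (A[0][0] + B[0][0] = 8 + 0 = 8, A[0][1] + B[1][0] = 10 + 5 = 15, A[0][2] + B[2][0] = 8 + 10 = 18) = 8 (attained at k = 0)
  C[0][1] = min over k of (A[0][0] + B[0][1] = 8 + -1 = 7, A[0][1] + B[1][1] = 10 + -1 = 9, A[0][2] + B[2][1] = 8 + -2 = 6) = 6 (attained at k = 2)
  C[0][2] = min over k of (A[0][0] + B[0][2] = 8 + 7 = 15, A[0][1] + B[1][2] = 10 + 9 = 19, A[0][2] + B[2][2] = 8 + -4 = 4) = 4 (attained at k = 2)
  C[1][0] = min over k of (A[1][0] + B[0][0] = 2 + 0 = 2, A[1][1] + B[1][0] = 8 + 5 = 13, A[1][2] + B[2][0] = 9 + 10 = 19) = 2 (attained at k = 0)
  C[1][1] = min over k of (A[1][0] + B[0][1] = 2 + -1 = 1, A[1][1] + B[1][1] = 8 + -1 = 7, A[1][2] + B[2][1] = 9 + -2 = 7) = 1 (attained at k = 0)
  C[1][2] = min over k of (A[1][0] + B[0][2] = 2 + 7 = 9, A[1][1] + B[1][2] = 8 + 9 = 17, A[1][2] + B[2][2] = 9 + -4 = 5) = 5 (attained at k = 2)
  C[2][0] = min over k of (A[2][0] + B[0][0] = 2 + 0 = 2, A[2][1] + B[1][0] = 9 + 5 = 14, A[2][2] + B[2][0] = -2 + 10 = 8) = 2 (attained at k = 0)
  C[2][1] = min over k of (A[2][0] + B[0][1] = 2 + -1 = 1, A[2][1] + B[1][1] = 9 + -1 = 8, A[2][2] + B[2][1] = -2 + -2 = -4) = -4 (attained at k = 2)
  C[2][2] = min over k of (A[2][0] + B[0][2] = 2 + 7 = 9, A[2][1] + B[1][2] = 9 + 9 = 18, A[2][2] + B[2][2] = -2 + -4 = -6) = -6 (attained at k = 2)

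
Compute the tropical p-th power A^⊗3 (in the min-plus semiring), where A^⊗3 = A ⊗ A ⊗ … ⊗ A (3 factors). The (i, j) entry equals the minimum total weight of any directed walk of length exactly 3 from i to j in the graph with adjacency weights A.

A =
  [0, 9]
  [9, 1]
A^⊗3 =
  [0, 9]
  [9, 3]

Each entry (A^⊗3)_ij equals the minimum over all length-3 walks i = v_0 → v_1 → … → v_3 = j of Σ_t A[v_t][v_{t+1}]. For example, for (i, j) = (0, 1) we minimise over 4 possible intermediate vertex sequences; the minimum is 9, attained along the walk 0 → 0 → 0 → 1.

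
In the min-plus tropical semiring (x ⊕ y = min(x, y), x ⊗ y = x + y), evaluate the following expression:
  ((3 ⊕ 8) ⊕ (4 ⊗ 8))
((3 ⊕ 8) ⊕ (4 ⊗ 8)) = 3

Expand innermost to outermost. Recall ⊕ takes the minimum of its arguments and ⊗ takes their sum. Working out the expression ((3 ⊕ 8) ⊕ (4 ⊗ 8)) gives 3.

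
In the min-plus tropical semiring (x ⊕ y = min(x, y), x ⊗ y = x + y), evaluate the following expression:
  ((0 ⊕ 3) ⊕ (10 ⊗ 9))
((0 ⊕ 3) ⊕ (10 ⊗ 9)) = 0

Expand innermost to outermost. Recall ⊕ takes the minimum of its arguments and ⊗ takes their sum. Working out the expression ((0 ⊕ 3) ⊕ (10 ⊗ 9)) gives 0.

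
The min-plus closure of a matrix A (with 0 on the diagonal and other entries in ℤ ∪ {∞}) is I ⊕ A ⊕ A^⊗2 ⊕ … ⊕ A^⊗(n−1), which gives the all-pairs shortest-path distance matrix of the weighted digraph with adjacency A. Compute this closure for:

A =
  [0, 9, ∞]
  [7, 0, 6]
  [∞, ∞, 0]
Closure =
  [0, 9, 15]
  [7, 0, 6]
  [∞, ∞, 0]

This is the Floyd-Warshall all-pairs shortest-path computation. For each intermediate vertex k = 0, 1, …, 2, update dist[i][j] ← min(dist[i][j], dist[i][k] + dist[k][j]). The final matrix gives, for each (i, j), the minimum total weight of any directed path from i to j (possibly empty when i = j).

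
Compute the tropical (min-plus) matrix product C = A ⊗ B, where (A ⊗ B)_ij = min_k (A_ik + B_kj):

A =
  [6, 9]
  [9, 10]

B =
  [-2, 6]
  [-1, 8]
A ⊗ B =
  [4, 12]
  [7, 15]

Apply the min-plus product entry-by-entry:
  C[0][0] = min over k of (A[0][0] + B[0][0] = 6 + -2 = 4, A[0][1] + B[1][0] = 9 + -1 = 8) = 4 (attained at k = 0)
  C[0][1] = min over k of (A[0][0] + B[0][1] = 6 + 6 = 12, A[0][1] + B[1][1] = 9 + 8 = 17) = 12 (attained at k = 0)
  C[1][0] = min over k of (A[1][0] + B[0][0] = 9 + -2 = 7, A[1][1] + B[1][0] = 10 + -1 = 9) = 7 (attained at k = 0)
  C[1][1] = min over k of (A[1][0] + B[0][1] = 9 + 6 = 15, A[1][1] + B[1][1] = 10 + 8 = 18) = 15 (attained at k = 0)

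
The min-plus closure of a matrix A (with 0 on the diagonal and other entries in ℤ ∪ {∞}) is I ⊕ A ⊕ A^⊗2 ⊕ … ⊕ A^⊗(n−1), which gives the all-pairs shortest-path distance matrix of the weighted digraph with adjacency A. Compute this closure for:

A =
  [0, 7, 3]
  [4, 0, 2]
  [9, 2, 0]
Closure =
  [0, 5, 3]
  [4, 0, 2]
  [6, 2, 0]

This is the Floyd-Warshall all-pairs shortest-path computation. For each intermediate vertex k = 0, 1, …, 2, update dist[i][j] ← min(dist[i][j], dist[i][k] + dist[k][j]). The final matrix gives, for each (i, j), the minimum total weight of any directed path from i to j (possibly empty when i = j).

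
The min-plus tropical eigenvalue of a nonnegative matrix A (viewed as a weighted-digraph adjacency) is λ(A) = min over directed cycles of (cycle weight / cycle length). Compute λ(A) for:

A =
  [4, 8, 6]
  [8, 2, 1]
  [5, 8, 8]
λ(A) = 2

Enumerate directed cycles and compute their means (weight / length). Sample:
  cycle 0 → 0: weight = 4, length = 1, mean = 4/1 ≈ 4.000
  cycle 1 → 1: weight = 2, length = 1, mean = 2/1 ≈ 2.000
  cycle 2 → 2: weight = 8, length = 1, mean = 8/1 ≈ 8.000
  cycle 0 → 1 → 0: weight = 16, length = 2, mean = 16/2 ≈ 8.000
  cycle 0 → 2 → 0: weight = 11, length = 2, mean = 11/2 ≈ 5.500
  cycle 1 → 0 → 1: weight = 16, length = 2, mean = 16/2 ≈ 8.000
Minimum mean = 2.000, attained e.g. along the cycle 1 → 1 with weight 2 and length 1. So λ(A) = 2/1 = 2.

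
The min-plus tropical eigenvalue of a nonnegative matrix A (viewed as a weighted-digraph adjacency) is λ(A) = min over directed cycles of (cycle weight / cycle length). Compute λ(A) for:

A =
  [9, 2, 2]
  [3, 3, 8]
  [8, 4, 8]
λ(A) = 5/2

Enumerate directed cycles and compute their means (weight / length). Sample:
  cycle 0 → 0: weight = 9, length = 1, mean = 9/1 ≈ 9.000
  cycle 1 → 1: weight = 3, length = 1, mean = 3/1 ≈ 3.000
  cycle 2 → 2: weight = 8, length = 1, mean = 8/1 ≈ 8.000
  cycle 0 → 1 → 0: weight = 5, length = 2, mean = 5/2 ≈ 2.500
  cycle 0 → 2 → 0: weight = 10, length = 2, mean = 10/2 ≈ 5.000
  cycle 1 → 0 → 1: weight = 5, length = 2, mean = 5/2 ≈ 2.500
Minimum mean = 2.500, attained e.g. along the cycle 0 → 1 → 0 with weight 5 and length 2. So λ(A) = 5/2 = 5/2.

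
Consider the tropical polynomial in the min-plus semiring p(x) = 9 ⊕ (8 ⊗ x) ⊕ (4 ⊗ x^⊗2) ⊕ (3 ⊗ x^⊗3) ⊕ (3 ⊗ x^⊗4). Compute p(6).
p(6) = 9

A tropical monomial a ⊗ x^⊗i evaluates to a + i · x. Evaluating each term at x = 6:
  Term 0 contributes 9 + 0 · 6 = 9
  Term 1 contributes 8 + 1 · 6 = 14
  Term 2 contributes 4 + 2 · 6 = 16
  Term 3 contributes 3 + 3 · 6 = 21
  Term 4 contributes 3 + 4 · 6 = 27
p(6) = ⊕ of these = min[9, 14, 16, 21, 27] = 9.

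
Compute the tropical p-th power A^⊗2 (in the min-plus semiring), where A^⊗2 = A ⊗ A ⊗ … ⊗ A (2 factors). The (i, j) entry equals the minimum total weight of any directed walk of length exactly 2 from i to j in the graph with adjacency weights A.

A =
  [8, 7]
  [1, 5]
A^⊗2 =
  [8, 12]
  [6, 8]

Each entry (A^⊗2)_ij equals the minimum over all length-2 walks i = v_0 → v_1 → … → v_2 = j of Σ_t A[v_t][v_{t+1}]. For example, for (i, j) = (0, 1) we minimise over 2 possible intermediate vertex sequences; the minimum is 12, attained along the walk 0 → 1 → 1.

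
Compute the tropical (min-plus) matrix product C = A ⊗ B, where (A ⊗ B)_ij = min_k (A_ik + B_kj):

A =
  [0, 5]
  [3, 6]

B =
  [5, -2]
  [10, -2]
A ⊗ B =
  [5, -2]
  [8, 1]

Apply the min-plus product entry-by-entry:
  C[0][0] = min over k of (A[0][0] + B[0][0] = 0 + 5 = 5, A[0][1] + B[1][0] = 5 + 10 = 15) = 5 (attained at k = 0)
  C[0][1] = min over k of (A[0][0] + B[0][1] = 0 + -2 = -2, A[0][1] + B[1][1] = 5 + -2 = 3) = -2 (attained at k = 0)
  C[1][0] = min over k of (A[1][0] + B[0][0] = 3 + 5 = 8, A[1][1] + B[1][0] = 6 + 10 = 16) = 8 (attained at k = 0)
  C[1][1] = min over k of (A[1][0] + B[0][1] = 3 + -2 = 1, A[1][1] + B[1][1] = 6 + -2 = 4) = 1 (attained at k = 0)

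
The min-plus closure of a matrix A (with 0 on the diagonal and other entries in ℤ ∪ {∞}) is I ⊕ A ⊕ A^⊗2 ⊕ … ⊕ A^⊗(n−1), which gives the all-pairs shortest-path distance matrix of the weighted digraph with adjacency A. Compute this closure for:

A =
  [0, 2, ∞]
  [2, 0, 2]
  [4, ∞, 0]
Closure =
  [0, 2, 4]
  [2, 0, 2]
  [4, 6, 0]

This is the Floyd-Warshall all-pairs shortest-path computation. For each intermediate vertex k = 0, 1, …, 2, update dist[i][j] ← min(dist[i][j], dist[i][k] + dist[k][j]). The final matrix gives, for each (i, j), the minimum total weight of any directed path from i to j (possibly empty when i = j).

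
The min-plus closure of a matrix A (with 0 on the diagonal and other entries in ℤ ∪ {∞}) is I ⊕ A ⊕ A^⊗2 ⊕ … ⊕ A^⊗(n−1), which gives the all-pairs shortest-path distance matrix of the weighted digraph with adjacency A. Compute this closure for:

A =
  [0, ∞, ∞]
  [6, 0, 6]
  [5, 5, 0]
Closure =
  [0, ∞, ∞]
  [6, 0, 6]
  [5, 5, 0]

This is the Floyd-Warshall all-pairs shortest-path computation. For each intermediate vertex k = 0, 1, …, 2, update dist[i][j] ← min(dist[i][j], dist[i][k] + dist[k][j]). The final matrix gives, for each (i, j), the minimum total weight of any directed path from i to j (possibly empty when i = j).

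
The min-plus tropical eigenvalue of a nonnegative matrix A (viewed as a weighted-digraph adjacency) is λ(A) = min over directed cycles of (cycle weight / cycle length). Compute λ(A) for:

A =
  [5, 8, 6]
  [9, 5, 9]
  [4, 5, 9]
λ(A) = 5

Enumerate directed cycles and compute their means (weight / length). Sample:
  cycle 0 → 0: weight = 5, length = 1, mean = 5/1 ≈ 5.000
  cycle 1 → 1: weight = 5, length = 1, mean = 5/1 ≈ 5.000
  cycle 2 → 2: weight = 9, length = 1, mean = 9/1 ≈ 9.000
  cycle 0 → 1 → 0: weight = 17, length = 2, mean = 17/2 ≈ 8.500
  cycle 0 → 2 → 0: weight = 10, length = 2, mean = 10/2 ≈ 5.000
  cycle 1 → 0 → 1: weight = 17, length = 2, mean = 17/2 ≈ 8.500
Minimum mean = 5.000, attained e.g. along the cycle 0 → 0 with weight 5 and length 1. So λ(A) = 5/1 = 5.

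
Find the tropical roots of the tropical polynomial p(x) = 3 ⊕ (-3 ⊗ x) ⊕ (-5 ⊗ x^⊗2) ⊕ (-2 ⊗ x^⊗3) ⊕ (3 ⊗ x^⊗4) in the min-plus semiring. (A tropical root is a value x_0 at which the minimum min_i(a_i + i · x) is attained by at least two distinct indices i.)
Roots: {-5, -3, 2, 6}

Each tropical root is a break point of the lower envelope of the lines y = a_i + i · x (there are 5 lines, with slopes 0, 1, ..., 4). Only the lines that attain the minimum somewhere contribute to roots; other lines are dominated. Here the surviving (envelope) indices are i = 4, i = 3, i = 2, i = 1, i = 0.
Intersections between consecutive envelope lines give the roots: for adjacent envelope indices i < j the intersection is x = (a_i − a_j) / (j − i). Reading off the sorted break points: {-5, -3, 2, 6}.
Verification: at each break x_0, at least two indices attain the minimum of min_i(a_i + i · x_0).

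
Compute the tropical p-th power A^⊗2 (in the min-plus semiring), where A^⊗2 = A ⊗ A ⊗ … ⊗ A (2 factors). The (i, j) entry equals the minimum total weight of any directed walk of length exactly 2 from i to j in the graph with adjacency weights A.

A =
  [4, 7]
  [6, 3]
A^⊗2 =
  [8, 10]
  [9, 6]

Each entry (A^⊗2)_ij equals the minimum over all length-2 walks i = v_0 → v_1 → … → v_2 = j of Σ_t A[v_t][v_{t+1}]. For example, for (i, j) = (0, 1) we minimise over 2 possible intermediate vertex sequences; the minimum is 10, attained along the walk 0 → 1 → 1.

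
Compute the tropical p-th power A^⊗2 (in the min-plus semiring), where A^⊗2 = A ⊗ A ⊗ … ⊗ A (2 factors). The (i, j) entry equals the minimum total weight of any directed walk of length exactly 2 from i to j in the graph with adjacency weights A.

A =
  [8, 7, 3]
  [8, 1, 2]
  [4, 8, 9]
A^⊗2 =
  [7, 8, 9]
  [6, 2, 3]
  [12, 9, 7]

Each entry (A^⊗2)_ij equals the minimum over all length-2 walks i = v_0 → v_1 → … → v_2 = j of Σ_t A[v_t][v_{t+1}]. For example, for (i, j) = (0, 2) we minimise over 3 possible intermediate vertex sequences; the minimum is 9, attained along the walk 0 → 1 → 2.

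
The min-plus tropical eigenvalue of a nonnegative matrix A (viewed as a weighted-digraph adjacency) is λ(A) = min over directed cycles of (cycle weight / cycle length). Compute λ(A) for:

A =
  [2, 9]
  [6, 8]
λ(A) = 2

Enumerate directed cycles and compute their means (weight / length). Sample:
  cycle 0 → 0: weight = 2, length = 1, mean = 2/1 ≈ 2.000
  cycle 1 → 1: weight = 8, length = 1, mean = 8/1 ≈ 8.000
  cycle 0 → 1 → 0: weight = 15, length = 2, mean = 15/2 ≈ 7.500
  cycle 1 → 0 → 1: weight = 15, length = 2, mean = 15/2 ≈ 7.500
Minimum mean = 2.000, attained e.g. along the cycle 0 → 0 with weight 2 and length 1. So λ(A) = 2/1 = 2.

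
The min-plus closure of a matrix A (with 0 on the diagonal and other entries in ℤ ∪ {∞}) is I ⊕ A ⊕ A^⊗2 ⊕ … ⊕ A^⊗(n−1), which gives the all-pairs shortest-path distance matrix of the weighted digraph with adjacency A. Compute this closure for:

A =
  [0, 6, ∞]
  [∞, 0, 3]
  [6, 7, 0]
Closure =
  [0, 6, 9]
  [9, 0, 3]
  [6, 7, 0]

This is the Floyd-Warshall all-pairs shortest-path computation. For each intermediate vertex k = 0, 1, …, 2, update dist[i][j] ← min(dist[i][j], dist[i][k] + dist[k][j]). The final matrix gives, for each (i, j), the minimum total weight of any directed path from i to j (possibly empty when i = j).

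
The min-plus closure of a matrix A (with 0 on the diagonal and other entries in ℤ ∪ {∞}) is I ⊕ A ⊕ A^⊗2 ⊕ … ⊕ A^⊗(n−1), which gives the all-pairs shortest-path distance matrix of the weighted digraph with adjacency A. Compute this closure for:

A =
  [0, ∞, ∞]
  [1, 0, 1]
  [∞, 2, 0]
Closure =
  [0, ∞, ∞]
  [1, 0, 1]
  [3, 2, 0]

This is the Floyd-Warshall all-pairs shortest-path computation. For each intermediate vertex k = 0, 1, …, 2, update dist[i][j] ← min(dist[i][j], dist[i][k] + dist[k][j]). The final matrix gives, for each (i, j), the minimum total weight of any directed path from i to j (possibly empty when i = j).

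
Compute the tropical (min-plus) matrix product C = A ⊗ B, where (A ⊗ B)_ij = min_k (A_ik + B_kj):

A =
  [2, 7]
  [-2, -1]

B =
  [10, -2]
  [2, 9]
A ⊗ B =
  [9, 0]
  [1, -4]

Apply the min-plus product entry-by-entry:
  C[0][0] = min over k of (A[0][0] + B[0][0] = 2 + 10 = 12, A[0][1] + B[1][0] = 7 + 2 = 9) = 9 (attained at k = 1)
  C[0][1] = min over k of (A[0][0] + B[0][1] = 2 + -2 = 0, A[0][1] + B[1][1] = 7 + 9 = 16) = 0 (attained at k = 0)
  C[1][0] = min over k of (A[1][0] + B[0][0] = -2 + 10 = 8, A[1][1] + B[1][0] = -1 + 2 = 1) = 1 (attained at k = 1)
  C[1][1] = min over k of (A[1][0] + B[0][1] = -2 + -2 = -4, A[1][1] + B[1][1] = -1 + 9 = 8) = -4 (attained at k = 0)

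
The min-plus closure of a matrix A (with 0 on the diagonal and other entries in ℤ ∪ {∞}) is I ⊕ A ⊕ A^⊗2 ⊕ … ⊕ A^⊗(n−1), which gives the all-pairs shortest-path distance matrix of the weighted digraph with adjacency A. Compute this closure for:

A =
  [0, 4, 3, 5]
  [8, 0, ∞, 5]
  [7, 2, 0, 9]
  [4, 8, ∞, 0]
Closure =
  [0, 4, 3, 5]
  [8, 0, 11, 5]
  [7, 2, 0, 7]
  [4, 8, 7, 0]

This is the Floyd-Warshall all-pairs shortest-path computation. For each intermediate vertex k = 0, 1, …, 3, update dist[i][j] ← min(dist[i][j], dist[i][k] + dist[k][j]). The final matrix gives, for each (i, j), the minimum total weight of any directed path from i to j (possibly empty when i = j).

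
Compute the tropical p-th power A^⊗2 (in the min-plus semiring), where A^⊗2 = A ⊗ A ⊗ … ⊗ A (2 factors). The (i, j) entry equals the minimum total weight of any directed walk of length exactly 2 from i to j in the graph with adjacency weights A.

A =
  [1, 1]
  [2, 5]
A^⊗2 =
  [2, 2]
  [3, 3]

Each entry (A^⊗2)_ij equals the minimum over all length-2 walks i = v_0 → v_1 → … → v_2 = j of Σ_t A[v_t][v_{t+1}]. For example, for (i, j) = (0, 1) we minimise over 2 possible intermediate vertex sequences; the minimum is 2, attained along the walk 0 → 0 → 1.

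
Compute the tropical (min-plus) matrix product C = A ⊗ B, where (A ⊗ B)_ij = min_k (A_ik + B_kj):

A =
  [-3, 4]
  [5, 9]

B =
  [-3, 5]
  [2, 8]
A ⊗ B =
  [-6, 2]
  [2, 10]

Apply the min-plus product entry-by-entry:
  C[0][0] = min over k of (A[0][0] + B[0][0] = -3 + -3 = -6, A[0][1] + B[1][0] = 4 + 2 = 6) = -6 (attained at k = 0)
  C[0][1] = min over k of (A[0][0] + B[0][1] = -3 + 5 = 2, A[0][1] + B[1][1] = 4 + 8 = 12) = 2 (attained at k = 0)
  C[1][0] = min over k of (A[1][0] + B[0][0] = 5 + -3 = 2, A[1][1] + B[1][0] = 9 + 2 = 11) = 2 (attained at k = 0)
  C[1][1] = min over k of (A[1][0] + B[0][1] = 5 + 5 = 10, A[1][1] + B[1][1] = 9 + 8 = 17) = 10 (attained at k = 0)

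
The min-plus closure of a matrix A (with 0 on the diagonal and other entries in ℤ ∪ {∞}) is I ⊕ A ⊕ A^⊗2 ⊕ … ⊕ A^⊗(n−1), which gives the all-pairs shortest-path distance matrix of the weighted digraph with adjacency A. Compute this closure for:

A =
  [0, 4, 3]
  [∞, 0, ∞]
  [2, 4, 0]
Closure =
  [0, 4, 3]
  [∞, 0, ∞]
  [2, 4, 0]

This is the Floyd-Warshall all-pairs shortest-path computation. For each intermediate vertex k = 0, 1, …, 2, update dist[i][j] ← min(dist[i][j], dist[i][k] + dist[k][j]). The final matrix gives, for each (i, j), the minimum total weight of any directed path from i to j (possibly empty when i = j).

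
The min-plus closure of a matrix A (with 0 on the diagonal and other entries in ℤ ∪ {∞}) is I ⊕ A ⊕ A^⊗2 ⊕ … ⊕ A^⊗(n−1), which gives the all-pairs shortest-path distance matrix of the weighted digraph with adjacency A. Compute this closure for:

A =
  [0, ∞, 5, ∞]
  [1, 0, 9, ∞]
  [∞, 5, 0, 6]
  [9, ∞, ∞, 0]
Closure =
  [0, 10, 5, 11]
  [1, 0, 6, 12]
  [6, 5, 0, 6]
  [9, 19, 14, 0]

This is the Floyd-Warshall all-pairs shortest-path computation. For each intermediate vertex k = 0, 1, …, 3, update dist[i][j] ← min(dist[i][j], dist[i][k] + dist[k][j]). The final matrix gives, for each (i, j), the minimum total weight of any directed path from i to j (possibly empty when i = j).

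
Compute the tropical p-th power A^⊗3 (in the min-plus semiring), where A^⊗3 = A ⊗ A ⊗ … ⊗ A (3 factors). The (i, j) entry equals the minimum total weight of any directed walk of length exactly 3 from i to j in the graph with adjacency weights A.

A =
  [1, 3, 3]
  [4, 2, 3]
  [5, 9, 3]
A^⊗3 =
  [3, 5, 5]
  [6, 6, 7]
  [7, 9, 9]

Each entry (A^⊗3)_ij equals the minimum over all length-3 walks i = v_0 → v_1 → … → v_3 = j of Σ_t A[v_t][v_{t+1}]. For example, for (i, j) = (0, 2) we minimise over 9 possible intermediate vertex sequences; the minimum is 5, attained along the walk 0 → 0 → 0 → 2.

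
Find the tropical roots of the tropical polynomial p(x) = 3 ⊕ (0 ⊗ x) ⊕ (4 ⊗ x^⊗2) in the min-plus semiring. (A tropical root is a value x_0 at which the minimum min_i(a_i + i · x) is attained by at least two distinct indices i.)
Roots: {-4, 3}

Each tropical root is a break point of the lower envelope of the lines y = a_i + i · x (there are 3 lines, with slopes 0, 1, ..., 2). Only the lines that attain the minimum somewhere contribute to roots; other lines are dominated. Here the surviving (envelope) indices are i = 2, i = 1, i = 0.
Intersections between consecutive envelope lines give the roots: for adjacent envelope indices i < j the intersection is x = (a_i − a_j) / (j − i). Reading off the sorted break points: {-4, 3}.
Verification: at each break x_0, at least two indices attain the minimum of min_i(a_i + i · x_0).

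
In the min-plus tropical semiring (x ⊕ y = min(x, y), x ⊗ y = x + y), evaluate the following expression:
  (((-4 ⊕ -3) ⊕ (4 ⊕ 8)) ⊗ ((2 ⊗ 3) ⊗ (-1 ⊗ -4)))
(((-4 ⊕ -3) ⊕ (4 ⊕ 8)) ⊗ ((2 ⊗ 3) ⊗ (-1 ⊗ -4))) = -4

Expand innermost to outermost. Recall ⊕ takes the minimum of its arguments and ⊗ takes their sum. Working out the expression (((-4 ⊕ -3) ⊕ (4 ⊕ 8)) ⊗ ((2 ⊗ 3) ⊗ (-1 ⊗ -4))) gives -4.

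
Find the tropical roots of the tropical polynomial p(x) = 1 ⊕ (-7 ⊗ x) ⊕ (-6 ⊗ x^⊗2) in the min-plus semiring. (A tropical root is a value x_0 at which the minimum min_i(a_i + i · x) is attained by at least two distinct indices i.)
Roots: {-1, 8}

Each tropical root is a break point of the lower envelope of the lines y = a_i + i · x (there are 3 lines, with slopes 0, 1, ..., 2). Only the lines that attain the minimum somewhere contribute to roots; other lines are dominated. Here the surviving (envelope) indices are i = 2, i = 1, i = 0.
Intersections between consecutive envelope lines give the roots: for adjacent envelope indices i < j the intersection is x = (a_i − a_j) / (j − i). Reading off the sorted break points: {-1, 8}.
Verification: at each break x_0, at least two indices attain the minimum of min_i(a_i + i · x_0).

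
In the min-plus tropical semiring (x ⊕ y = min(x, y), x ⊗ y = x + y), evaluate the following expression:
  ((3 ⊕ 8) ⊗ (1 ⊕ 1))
((3 ⊕ 8) ⊗ (1 ⊕ 1)) = 4

Expand innermost to outermost. Recall ⊕ takes the minimum of its arguments and ⊗ takes their sum. Working out the expression ((3 ⊕ 8) ⊗ (1 ⊕ 1)) gives 4.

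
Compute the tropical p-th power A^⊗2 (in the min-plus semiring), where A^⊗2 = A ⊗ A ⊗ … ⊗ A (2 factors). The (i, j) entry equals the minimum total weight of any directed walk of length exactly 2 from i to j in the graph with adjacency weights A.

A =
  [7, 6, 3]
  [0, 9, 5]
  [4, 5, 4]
A^⊗2 =
  [6, 8, 7]
  [7, 6, 3]
  [5, 9, 7]

Each entry (A^⊗2)_ij equals the minimum over all length-2 walks i = v_0 → v_1 → … → v_2 = j of Σ_t A[v_t][v_{t+1}]. For example, for (i, j) = (0, 2) we minimise over 3 possible intermediate vertex sequences; the minimum is 7, attained along the walk 0 → 2 → 2.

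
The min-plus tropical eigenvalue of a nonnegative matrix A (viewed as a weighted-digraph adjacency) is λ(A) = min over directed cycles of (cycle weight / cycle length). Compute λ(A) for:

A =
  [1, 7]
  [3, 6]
λ(A) = 1

Enumerate directed cycles and compute their means (weight / length). Sample:
  cycle 0 → 0: weight = 1, length = 1, mean = 1/1 ≈ 1.000
  cycle 1 → 1: weight = 6, length = 1, mean = 6/1 ≈ 6.000
  cycle 0 → 1 → 0: weight = 10, length = 2, mean = 10/2 ≈ 5.000
  cycle 1 → 0 → 1: weight = 10, length = 2, mean = 10/2 ≈ 5.000
Minimum mean = 1.000, attained e.g. along the cycle 0 → 0 with weight 1 and length 1. So λ(A) = 1/1 = 1.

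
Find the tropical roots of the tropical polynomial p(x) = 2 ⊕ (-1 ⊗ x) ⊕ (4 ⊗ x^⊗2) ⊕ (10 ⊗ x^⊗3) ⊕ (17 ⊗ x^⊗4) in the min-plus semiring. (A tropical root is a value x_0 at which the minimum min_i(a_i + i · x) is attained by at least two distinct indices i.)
Roots: {-7, -6, -5, 3}

Each tropical root is a break point of the lower envelope of the lines y = a_i + i · x (there are 5 lines, with slopes 0, 1, ..., 4). Only the lines that attain the minimum somewhere contribute to roots; other lines are dominated. Here the surviving (envelope) indices are i = 4, i = 3, i = 2, i = 1, i = 0.
Intersections between consecutive envelope lines give the roots: for adjacent envelope indices i < j the intersection is x = (a_i − a_j) / (j − i). Reading off the sorted break points: {-7, -6, -5, 3}.
Verification: at each break x_0, at least two indices attain the minimum of min_i(a_i + i · x_0).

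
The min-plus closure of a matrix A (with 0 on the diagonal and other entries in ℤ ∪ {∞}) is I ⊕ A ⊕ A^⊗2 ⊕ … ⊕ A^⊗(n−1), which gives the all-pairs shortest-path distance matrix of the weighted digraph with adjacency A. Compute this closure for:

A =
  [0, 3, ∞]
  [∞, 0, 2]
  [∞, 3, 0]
Closure =
  [0, 3, 5]
  [∞, 0, 2]
  [∞, 3, 0]

This is the Floyd-Warshall all-pairs shortest-path computation. For each intermediate vertex k = 0, 1, …, 2, update dist[i][j] ← min(dist[i][j], dist[i][k] + dist[k][j]). The final matrix gives, for each (i, j), the minimum total weight of any directed path from i to j (possibly empty when i = j).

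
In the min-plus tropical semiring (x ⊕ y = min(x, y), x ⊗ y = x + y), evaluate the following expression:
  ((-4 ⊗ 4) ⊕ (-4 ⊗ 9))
((-4 ⊗ 4) ⊕ (-4 ⊗ 9)) = 0

Expand innermost to outermost. Recall ⊕ takes the minimum of its arguments and ⊗ takes their sum. Working out the expression ((-4 ⊗ 4) ⊕ (-4 ⊗ 9)) gives 0.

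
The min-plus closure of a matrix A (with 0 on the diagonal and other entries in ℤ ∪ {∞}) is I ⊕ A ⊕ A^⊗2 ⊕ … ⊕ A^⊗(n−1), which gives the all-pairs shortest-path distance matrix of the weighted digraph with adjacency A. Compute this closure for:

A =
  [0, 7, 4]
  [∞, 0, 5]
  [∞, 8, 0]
Closure =
  [0, 7, 4]
  [∞, 0, 5]
  [∞, 8, 0]

This is the Floyd-Warshall all-pairs shortest-path computation. For each intermediate vertex k = 0, 1, …, 2, update dist[i][j] ← min(dist[i][j], dist[i][k] + dist[k][j]). The final matrix gives, for each (i, j), the minimum total weight of any directed path from i to j (possibly empty when i = j).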